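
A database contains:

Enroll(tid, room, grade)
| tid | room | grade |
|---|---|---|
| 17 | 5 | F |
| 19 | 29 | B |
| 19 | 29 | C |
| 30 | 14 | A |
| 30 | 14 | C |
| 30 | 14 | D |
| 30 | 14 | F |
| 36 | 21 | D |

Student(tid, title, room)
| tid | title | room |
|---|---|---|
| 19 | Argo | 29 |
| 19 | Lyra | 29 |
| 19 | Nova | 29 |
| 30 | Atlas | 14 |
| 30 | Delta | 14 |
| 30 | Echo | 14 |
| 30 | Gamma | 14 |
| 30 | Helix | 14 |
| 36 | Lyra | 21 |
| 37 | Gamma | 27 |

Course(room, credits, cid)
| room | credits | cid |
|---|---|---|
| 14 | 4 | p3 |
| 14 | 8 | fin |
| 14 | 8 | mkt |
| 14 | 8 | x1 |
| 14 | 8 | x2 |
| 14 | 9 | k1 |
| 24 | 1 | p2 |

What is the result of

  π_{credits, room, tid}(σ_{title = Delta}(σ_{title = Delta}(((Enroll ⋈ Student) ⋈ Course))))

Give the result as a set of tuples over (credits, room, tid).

{(4, 14, 30), (8, 14, 30), (9, 14, 30)}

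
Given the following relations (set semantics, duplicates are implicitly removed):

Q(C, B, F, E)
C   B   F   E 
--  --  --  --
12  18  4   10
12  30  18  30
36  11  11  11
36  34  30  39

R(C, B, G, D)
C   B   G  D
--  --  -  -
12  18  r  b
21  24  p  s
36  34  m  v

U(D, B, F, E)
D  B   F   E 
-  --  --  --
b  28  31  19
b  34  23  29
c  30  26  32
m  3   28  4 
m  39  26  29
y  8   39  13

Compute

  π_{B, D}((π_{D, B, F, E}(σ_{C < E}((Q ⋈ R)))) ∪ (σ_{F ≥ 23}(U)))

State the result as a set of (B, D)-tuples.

{(28, b), (3, m), (30, c), (34, b), (34, v), (39, m), (8, y)}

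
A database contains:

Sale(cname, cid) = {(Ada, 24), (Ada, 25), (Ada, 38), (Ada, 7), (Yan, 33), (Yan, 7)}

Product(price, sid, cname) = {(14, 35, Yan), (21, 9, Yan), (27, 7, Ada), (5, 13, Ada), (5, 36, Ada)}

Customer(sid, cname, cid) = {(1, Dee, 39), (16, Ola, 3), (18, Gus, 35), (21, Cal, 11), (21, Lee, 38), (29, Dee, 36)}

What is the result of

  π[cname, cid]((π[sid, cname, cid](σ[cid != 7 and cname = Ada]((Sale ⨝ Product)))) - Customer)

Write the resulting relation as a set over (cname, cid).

Sale ⋈ Product (natural join on cname): {(Ada, 24, 27, 7), (Ada, 24, 5, 13), (Ada, 24, 5, 36), (Ada, 25, 27, 7), (Ada, 25, 5, 13), (Ada, 25, 5, 36), (Ada, 38, 27, 7), (Ada, 38, 5, 13), (Ada, 38, 5, 36), (Ada, 7, 27, 7), (Ada, 7, 5, 13), (Ada, 7, 5, 36), (Yan, 33, 14, 35), (Yan, 33, 21, 9), (Yan, 7, 14, 35), (Yan, 7, 21, 9)}
Apply σ_{cid != 7 and cname = Ada}; surviving tuples: {(Ada, 24, 27, 7), (Ada, 24, 5, 13), (Ada, 24, 5, 36), (Ada, 25, 27, 7), (Ada, 25, 5, 13), (Ada, 25, 5, 36), (Ada, 38, 27, 7), (Ada, 38, 5, 13), (Ada, 38, 5, 36)}
π_{sid, cname, cid} gives {(13, Ada, 24), (13, Ada, 25), (13, Ada, 38), (36, Ada, 24), (36, Ada, 25), (36, Ada, 38), (7, Ada, 24), (7, Ada, 25), (7, Ada, 38)}.
Taking the difference: {(13, Ada, 24), (13, Ada, 25), (13, Ada, 38), (36, Ada, 24), (36, Ada, 25), (36, Ada, 38), (7, Ada, 24), (7, Ada, 25), (7, Ada, 38)}
π_{cname, cid} gives {(Ada, 24), (Ada, 25), (Ada, 38)} (6 duplicate(s) eliminated).

{(Ada, 24), (Ada, 25), (Ada, 38)}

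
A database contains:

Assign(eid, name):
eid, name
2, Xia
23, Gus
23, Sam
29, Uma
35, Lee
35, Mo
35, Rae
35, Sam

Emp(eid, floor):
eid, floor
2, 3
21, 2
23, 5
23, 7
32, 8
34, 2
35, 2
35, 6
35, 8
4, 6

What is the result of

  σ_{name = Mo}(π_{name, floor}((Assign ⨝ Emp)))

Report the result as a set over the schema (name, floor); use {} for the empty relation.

{(Mo, 2), (Mo, 6), (Mo, 8)}

Joining Assign and Emp on eid yields {(2, Xia, 3), (23, Gus, 5), (23, Gus, 7), (23, Sam, 5), (23, Sam, 7), (35, Lee, 2), (35, Lee, 6), (35, Lee, 8), (35, Mo, 2), (35, Mo, 6), (35, Mo, 8), (35, Rae, 2), (35, Rae, 6), (35, Rae, 8), (35, Sam, 2), (35, Sam, 6), (35, Sam, 8)}.
π_{name, floor} gives {(Gus, 5), (Gus, 7), (Lee, 2), (Lee, 6), (Lee, 8), (Mo, 2), (Mo, 6), (Mo, 8), (Rae, 2), (Rae, 6), (Rae, 8), (Sam, 2), (Sam, 5), (Sam, 6), (Sam, 7), (Sam, 8), (Xia, 3)}.
Apply σ_{name = Mo}; surviving tuples: {(Mo, 2), (Mo, 6), (Mo, 8)}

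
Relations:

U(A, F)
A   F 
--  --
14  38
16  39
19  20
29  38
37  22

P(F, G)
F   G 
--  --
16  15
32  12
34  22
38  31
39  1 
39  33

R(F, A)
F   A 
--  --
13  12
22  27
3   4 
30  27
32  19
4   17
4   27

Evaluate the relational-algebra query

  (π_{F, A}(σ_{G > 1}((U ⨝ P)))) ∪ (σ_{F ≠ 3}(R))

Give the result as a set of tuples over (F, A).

U ⋈ P (natural join on F): {(14, 38, 31), (16, 39, 1), (16, 39, 33), (29, 38, 31)}
σ[G > 1]: keep tuples satisfying G > 1 → {(14, 38, 31), (16, 39, 33), (29, 38, 31)}
Projecting to F, A: {(38, 14), (38, 29), (39, 16)}
σ[F ≠ 3]: keep tuples satisfying F ≠ 3 → {(13, 12), (22, 27), (30, 27), (32, 19), (4, 17), (4, 27)}
Set union of the two operands is {(13, 12), (22, 27), (30, 27), (32, 19), (38, 14), (38, 29), (39, 16), (4, 17), (4, 27)}.

{(13, 12), (22, 27), (30, 27), (32, 19), (38, 14), (38, 29), (39, 16), (4, 17), (4, 27)}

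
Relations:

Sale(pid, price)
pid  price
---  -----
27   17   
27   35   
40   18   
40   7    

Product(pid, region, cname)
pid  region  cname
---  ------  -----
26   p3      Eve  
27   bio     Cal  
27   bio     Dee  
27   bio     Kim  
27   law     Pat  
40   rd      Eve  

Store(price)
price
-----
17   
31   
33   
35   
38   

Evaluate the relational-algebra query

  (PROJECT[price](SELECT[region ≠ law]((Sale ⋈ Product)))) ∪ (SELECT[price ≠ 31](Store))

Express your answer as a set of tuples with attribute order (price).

Joining Sale and Product on pid yields {(27, 17, bio, Cal), (27, 17, bio, Dee), (27, 17, bio, Kim), (27, 17, law, Pat), (27, 35, bio, Cal), (27, 35, bio, Dee), (27, 35, bio, Kim), (27, 35, law, Pat), (40, 18, rd, Eve), (40, 7, rd, Eve)}.
Apply σ_{region ≠ law}; surviving tuples: {(27, 17, bio, Cal), (27, 17, bio, Dee), (27, 17, bio, Kim), (27, 35, bio, Cal), (27, 35, bio, Dee), (27, 35, bio, Kim), (40, 18, rd, Eve), (40, 7, rd, Eve)}
Projecting to price (4 duplicate(s) eliminated): {17, 18, 35, 7}
Apply σ_{price ≠ 31}; surviving tuples: {17, 33, 35, 38}
Set union of the two operands is {17, 18, 33, 35, 38, 7}.

{17, 18, 33, 35, 38, 7}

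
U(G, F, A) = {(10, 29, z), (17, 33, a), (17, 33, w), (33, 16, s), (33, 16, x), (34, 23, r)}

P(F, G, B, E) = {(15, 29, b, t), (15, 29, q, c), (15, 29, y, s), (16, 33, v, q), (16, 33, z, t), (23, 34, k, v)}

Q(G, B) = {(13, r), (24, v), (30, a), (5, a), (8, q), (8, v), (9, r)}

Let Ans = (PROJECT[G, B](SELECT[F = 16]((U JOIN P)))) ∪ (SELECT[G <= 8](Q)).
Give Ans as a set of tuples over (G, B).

{(33, v), (33, z), (5, a), (8, q), (8, v)}

Joining U and P on G, F yields {(33, 16, s, v, q), (33, 16, s, z, t), (33, 16, x, v, q), (33, 16, x, z, t), (34, 23, r, k, v)}.
σ[F = 16]: keep tuples satisfying F = 16 → {(33, 16, s, v, q), (33, 16, s, z, t), (33, 16, x, v, q), (33, 16, x, z, t)}
Keep only column(s) G, B (2 duplicate(s) eliminated): {(33, v), (33, z)}
σ[G <= 8]: keep tuples satisfying G <= 8 → {(5, a), (8, q), (8, v)}
Taking the union: {(33, v), (33, z), (5, a), (8, q), (8, v)}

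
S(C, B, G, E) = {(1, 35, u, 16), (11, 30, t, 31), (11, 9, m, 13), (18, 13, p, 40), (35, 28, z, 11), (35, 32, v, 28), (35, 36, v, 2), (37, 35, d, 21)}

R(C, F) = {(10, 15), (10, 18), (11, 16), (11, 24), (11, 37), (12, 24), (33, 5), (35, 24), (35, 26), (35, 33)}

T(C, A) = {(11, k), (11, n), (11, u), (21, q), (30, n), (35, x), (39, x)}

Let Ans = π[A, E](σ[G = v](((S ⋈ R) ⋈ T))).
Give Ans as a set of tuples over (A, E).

{(x, 2), (x, 28)}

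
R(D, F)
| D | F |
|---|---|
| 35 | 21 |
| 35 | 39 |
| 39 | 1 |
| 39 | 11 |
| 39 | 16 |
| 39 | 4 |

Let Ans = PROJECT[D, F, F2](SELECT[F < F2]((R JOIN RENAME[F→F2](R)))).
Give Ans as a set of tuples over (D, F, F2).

{(35, 21, 39), (39, 1, 11), (39, 1, 16), (39, 1, 4), (39, 11, 16), (39, 4, 11), (39, 4, 16)}

ρ[F→F2]: schema becomes (D, F2); tuples unchanged.
Natural join on D: {(35, 21, 21), (35, 21, 39), (35, 39, 21), (35, 39, 39), (39, 1, 1), (39, 1, 11), (39, 1, 16), (39, 1, 4), (39, 11, 1), (39, 11, 11), (39, 11, 16), (39, 11, 4), (39, 16, 1), (39, 16, 11), (39, 16, 16), (39, 16, 4), (39, 4, 1), (39, 4, 11), (39, 4, 16), (39, 4, 4)}
Apply σ_{F < F2}; surviving tuples: {(35, 21, 39), (39, 1, 11), (39, 1, 16), (39, 1, 4), (39, 11, 16), (39, 4, 11), (39, 4, 16)}
π_{D, F, F2} gives {(35, 21, 39), (39, 1, 11), (39, 1, 16), (39, 1, 4), (39, 11, 16), (39, 4, 11), (39, 4, 16)}.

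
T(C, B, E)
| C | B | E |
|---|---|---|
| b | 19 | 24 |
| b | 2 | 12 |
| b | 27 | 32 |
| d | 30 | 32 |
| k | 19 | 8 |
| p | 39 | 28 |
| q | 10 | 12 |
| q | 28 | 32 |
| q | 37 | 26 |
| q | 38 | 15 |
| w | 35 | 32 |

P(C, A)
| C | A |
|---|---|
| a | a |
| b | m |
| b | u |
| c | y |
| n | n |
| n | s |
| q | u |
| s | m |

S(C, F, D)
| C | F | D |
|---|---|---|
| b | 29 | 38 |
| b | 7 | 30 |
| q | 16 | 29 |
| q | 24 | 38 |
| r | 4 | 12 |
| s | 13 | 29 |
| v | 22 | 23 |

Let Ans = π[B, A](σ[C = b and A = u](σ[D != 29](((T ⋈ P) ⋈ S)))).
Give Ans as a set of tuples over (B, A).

{(19, u), (2, u), (27, u)}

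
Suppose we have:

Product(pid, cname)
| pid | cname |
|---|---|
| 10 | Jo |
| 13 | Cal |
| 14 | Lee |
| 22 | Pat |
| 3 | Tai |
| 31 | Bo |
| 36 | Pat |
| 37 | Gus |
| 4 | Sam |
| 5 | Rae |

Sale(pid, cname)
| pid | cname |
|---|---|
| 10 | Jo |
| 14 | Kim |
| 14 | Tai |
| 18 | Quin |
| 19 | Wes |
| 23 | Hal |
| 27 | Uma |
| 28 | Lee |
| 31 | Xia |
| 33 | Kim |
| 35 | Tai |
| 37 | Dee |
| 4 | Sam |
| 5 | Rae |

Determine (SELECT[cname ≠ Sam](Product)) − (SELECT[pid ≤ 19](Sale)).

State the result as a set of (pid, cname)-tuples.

{(13, Cal), (14, Lee), (22, Pat), (3, Tai), (31, Bo), (36, Pat), (37, Gus)}

Apply σ_{cname ≠ Sam}; surviving tuples: {(10, Jo), (13, Cal), (14, Lee), (22, Pat), (3, Tai), (31, Bo), (36, Pat), (37, Gus), (5, Rae)}
Apply σ_{pid ≤ 19}; surviving tuples: {(10, Jo), (14, Kim), (14, Tai), (18, Quin), (19, Wes), (4, Sam), (5, Rae)}
Taking the difference: {(13, Cal), (14, Lee), (22, Pat), (3, Tai), (31, Bo), (36, Pat), (37, Gus)}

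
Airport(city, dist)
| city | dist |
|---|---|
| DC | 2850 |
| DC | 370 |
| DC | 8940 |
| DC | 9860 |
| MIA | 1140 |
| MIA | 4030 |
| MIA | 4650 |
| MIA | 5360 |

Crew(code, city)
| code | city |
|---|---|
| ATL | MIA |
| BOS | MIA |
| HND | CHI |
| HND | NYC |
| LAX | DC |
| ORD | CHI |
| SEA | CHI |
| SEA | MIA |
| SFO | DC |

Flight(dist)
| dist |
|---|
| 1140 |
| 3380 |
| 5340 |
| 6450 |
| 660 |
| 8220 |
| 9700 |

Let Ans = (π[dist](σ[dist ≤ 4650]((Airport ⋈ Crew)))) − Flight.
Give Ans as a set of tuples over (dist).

{2850, 370, 4030, 4650}

Natural join on city: {(DC, 2850, LAX), (DC, 2850, SFO), (DC, 370, LAX), (DC, 370, SFO), (DC, 8940, LAX), (DC, 8940, SFO), (DC, 9860, LAX), (DC, 9860, SFO), (MIA, 1140, ATL), (MIA, 1140, BOS), (MIA, 1140, SEA), (MIA, 4030, ATL), (MIA, 4030, BOS), (MIA, 4030, SEA), (MIA, 4650, ATL), (MIA, 4650, BOS), (MIA, 4650, SEA), (MIA, 5360, ATL), (MIA, 5360, BOS), (MIA, 5360, SEA)}
Selection dist ≤ 4650: {(DC, 2850, LAX), (DC, 2850, SFO), (DC, 370, LAX), (DC, 370, SFO), (MIA, 1140, ATL), (MIA, 1140, BOS), (MIA, 1140, SEA), (MIA, 4030, ATL), (MIA, 4030, BOS), (MIA, 4030, SEA), (MIA, 4650, ATL), (MIA, 4650, BOS), (MIA, 4650, SEA)}
Projecting to dist (8 duplicate(s) eliminated): {1140, 2850, 370, 4030, 4650}
Difference: {1140, 2850, 370, 4030, 4650} with {1140, 3380, 5340, 6450, 660, 8220, 9700} → {2850, 370, 4030, 4650}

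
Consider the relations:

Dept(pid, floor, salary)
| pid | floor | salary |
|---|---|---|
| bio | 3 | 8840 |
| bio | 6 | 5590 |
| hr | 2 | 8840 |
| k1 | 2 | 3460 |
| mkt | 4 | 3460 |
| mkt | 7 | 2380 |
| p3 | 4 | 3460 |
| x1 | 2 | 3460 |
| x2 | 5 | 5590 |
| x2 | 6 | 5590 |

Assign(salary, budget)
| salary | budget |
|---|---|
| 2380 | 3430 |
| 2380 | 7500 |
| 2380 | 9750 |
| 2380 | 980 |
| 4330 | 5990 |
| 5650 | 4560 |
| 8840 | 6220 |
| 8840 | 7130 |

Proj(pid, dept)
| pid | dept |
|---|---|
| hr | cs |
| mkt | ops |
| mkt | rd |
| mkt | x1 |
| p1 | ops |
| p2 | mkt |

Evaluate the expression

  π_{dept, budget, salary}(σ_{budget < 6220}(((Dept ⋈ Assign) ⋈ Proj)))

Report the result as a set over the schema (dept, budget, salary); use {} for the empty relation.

{(ops, 3430, 2380), (ops, 980, 2380), (rd, 3430, 2380), (rd, 980, 2380), (x1, 3430, 2380), (x1, 980, 2380)}

Joining Dept and Assign on salary yields {(bio, 3, 8840, 6220), (bio, 3, 8840, 7130), (hr, 2, 8840, 6220), (hr, 2, 8840, 7130), (mkt, 7, 2380, 3430), (mkt, 7, 2380, 7500), (mkt, 7, 2380, 9750), (mkt, 7, 2380, 980)}.
Joining (Dept ⋈ Assign) and Proj on pid yields {(hr, 2, 8840, 6220, cs), (hr, 2, 8840, 7130, cs), (mkt, 7, 2380, 3430, ops), (mkt, 7, 2380, 3430, rd), (mkt, 7, 2380, 3430, x1), (mkt, 7, 2380, 7500, ops), (mkt, 7, 2380, 7500, rd), (mkt, 7, 2380, 7500, x1), (mkt, 7, 2380, 9750, ops), (mkt, 7, 2380, 9750, rd), (mkt, 7, 2380, 9750, x1), (mkt, 7, 2380, 980, ops), (mkt, 7, 2380, 980, rd), (mkt, 7, 2380, 980, x1)}.
Filtering on budget < 6220 leaves {(mkt, 7, 2380, 3430, ops), (mkt, 7, 2380, 3430, rd), (mkt, 7, 2380, 3430, x1), (mkt, 7, 2380, 980, ops), (mkt, 7, 2380, 980, rd), (mkt, 7, 2380, 980, x1)}.
π_{dept, budget, salary} gives {(ops, 3430, 2380), (ops, 980, 2380), (rd, 3430, 2380), (rd, 980, 2380), (x1, 3430, 2380), (x1, 980, 2380)}.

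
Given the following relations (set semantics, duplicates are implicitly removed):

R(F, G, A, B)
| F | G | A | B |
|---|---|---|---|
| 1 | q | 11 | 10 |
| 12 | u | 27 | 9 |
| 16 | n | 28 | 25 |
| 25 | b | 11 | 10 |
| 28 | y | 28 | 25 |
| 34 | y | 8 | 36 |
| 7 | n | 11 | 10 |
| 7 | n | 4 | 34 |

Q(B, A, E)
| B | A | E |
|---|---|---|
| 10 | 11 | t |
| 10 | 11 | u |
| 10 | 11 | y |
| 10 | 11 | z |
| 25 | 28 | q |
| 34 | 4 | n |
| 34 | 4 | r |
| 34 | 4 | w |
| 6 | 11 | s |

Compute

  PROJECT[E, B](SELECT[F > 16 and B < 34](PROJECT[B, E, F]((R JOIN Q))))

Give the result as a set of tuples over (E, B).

Natural join on A, B: {(1, q, 11, 10, t), (1, q, 11, 10, u), (1, q, 11, 10, y), (1, q, 11, 10, z), (16, n, 28, 25, q), (25, b, 11, 10, t), (25, b, 11, 10, u), (25, b, 11, 10, y), (25, b, 11, 10, z), (28, y, 28, 25, q), (7, n, 11, 10, t), (7, n, 11, 10, u), (7, n, 11, 10, y), (7, n, 11, 10, z), (7, n, 4, 34, n), (7, n, 4, 34, r), (7, n, 4, 34, w)}
π[B, E, F]: project onto (B, E, F) → {(10, t, 1), (10, t, 25), (10, t, 7), (10, u, 1), (10, u, 25), (10, u, 7), (10, y, 1), (10, y, 25), (10, y, 7), (10, z, 1), (10, z, 25), (10, z, 7), (25, q, 16), (25, q, 28), (34, n, 7), (34, r, 7), (34, w, 7)}
σ[F > 16 and B < 34]: keep tuples satisfying F > 16 and B < 34 → {(10, t, 25), (10, u, 25), (10, y, 25), (10, z, 25), (25, q, 28)}
π[E, B]: project onto (E, B) → {(q, 25), (t, 10), (u, 10), (y, 10), (z, 10)}

{(q, 25), (t, 10), (u, 10), (y, 10), (z, 10)}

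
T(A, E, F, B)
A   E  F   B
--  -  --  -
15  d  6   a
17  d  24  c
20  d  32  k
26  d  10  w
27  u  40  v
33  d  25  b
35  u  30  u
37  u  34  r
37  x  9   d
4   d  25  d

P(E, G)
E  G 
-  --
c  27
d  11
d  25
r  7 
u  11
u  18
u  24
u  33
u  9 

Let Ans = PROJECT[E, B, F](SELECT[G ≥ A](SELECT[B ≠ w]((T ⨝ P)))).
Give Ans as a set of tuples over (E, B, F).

{(d, a, 6), (d, c, 24), (d, d, 25), (d, k, 32), (u, v, 40)}

Natural join on E: {(15, d, 6, a, 11), (15, d, 6, a, 25), (17, d, 24, c, 11), (17, d, 24, c, 25), (20, d, 32, k, 11), (20, d, 32, k, 25), (26, d, 10, w, 11), (26, d, 10, w, 25), (27, u, 40, v, 11), (27, u, 40, v, 18), (27, u, 40, v, 24), (27, u, 40, v, 33), (27, u, 40, v, 9), (33, d, 25, b, 11), (33, d, 25, b, 25), (35, u, 30, u, 11), (35, u, 30, u, 18), (35, u, 30, u, 24), (35, u, 30, u, 33), (35, u, 30, u, 9), (37, u, 34, r, 11), (37, u, 34, r, 18), (37, u, 34, r, 24), (37, u, 34, r, 33), (37, u, 34, r, 9), (4, d, 25, d, 11), (4, d, 25, d, 25)}
Apply σ_{B ≠ w}; surviving tuples: {(15, d, 6, a, 11), (15, d, 6, a, 25), (17, d, 24, c, 11), (17, d, 24, c, 25), (20, d, 32, k, 11), (20, d, 32, k, 25), (27, u, 40, v, 11), (27, u, 40, v, 18), (27, u, 40, v, 24), (27, u, 40, v, 33), (27, u, 40, v, 9), (33, d, 25, b, 11), (33, d, 25, b, 25), (35, u, 30, u, 11), (35, u, 30, u, 18), (35, u, 30, u, 24), (35, u, 30, u, 33), (35, u, 30, u, 9), (37, u, 34, r, 11), (37, u, 34, r, 18), (37, u, 34, r, 24), (37, u, 34, r, 33), (37, u, 34, r, 9), (4, d, 25, d, 11), (4, d, 25, d, 25)}
Apply σ_{G ≥ A}; surviving tuples: {(15, d, 6, a, 25), (17, d, 24, c, 25), (20, d, 32, k, 25), (27, u, 40, v, 33), (4, d, 25, d, 11), (4, d, 25, d, 25)}
π_{E, B, F} gives {(d, a, 6), (d, c, 24), (d, d, 25), (d, k, 32), (u, v, 40)} (1 duplicate(s) eliminated).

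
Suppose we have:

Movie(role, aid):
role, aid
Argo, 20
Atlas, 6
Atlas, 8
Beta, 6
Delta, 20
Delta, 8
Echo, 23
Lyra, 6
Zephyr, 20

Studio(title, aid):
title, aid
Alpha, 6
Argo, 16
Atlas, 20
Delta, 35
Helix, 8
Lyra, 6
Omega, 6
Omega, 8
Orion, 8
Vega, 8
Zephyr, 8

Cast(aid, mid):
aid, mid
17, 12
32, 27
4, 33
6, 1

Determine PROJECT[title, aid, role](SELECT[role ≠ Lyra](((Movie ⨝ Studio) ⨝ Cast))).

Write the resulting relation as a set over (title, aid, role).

Movie ⋈ Studio (natural join on aid): {(Argo, 20, Atlas), (Atlas, 6, Alpha), (Atlas, 6, Lyra), (Atlas, 6, Omega), (Atlas, 8, Helix), (Atlas, 8, Omega), (Atlas, 8, Orion), (Atlas, 8, Vega), (Atlas, 8, Zephyr), (Beta, 6, Alpha), (Beta, 6, Lyra), (Beta, 6, Omega), (Delta, 20, Atlas), (Delta, 8, Helix), (Delta, 8, Omega), (Delta, 8, Orion), (Delta, 8, Vega), (Delta, 8, Zephyr), (Lyra, 6, Alpha), (Lyra, 6, Lyra), (Lyra, 6, Omega), (Zephyr, 20, Atlas)}
(Movie ⨝ Studio) ⋈ Cast (natural join on aid): {(Atlas, 6, Alpha, 1), (Atlas, 6, Lyra, 1), (Atlas, 6, Omega, 1), (Beta, 6, Alpha, 1), (Beta, 6, Lyra, 1), (Beta, 6, Omega, 1), (Lyra, 6, Alpha, 1), (Lyra, 6, Lyra, 1), (Lyra, 6, Omega, 1)}
Apply σ_{role ≠ Lyra}; surviving tuples: {(Atlas, 6, Alpha, 1), (Atlas, 6, Lyra, 1), (Atlas, 6, Omega, 1), (Beta, 6, Alpha, 1), (Beta, 6, Lyra, 1), (Beta, 6, Omega, 1)}
π_{title, aid, role} gives {(Alpha, 6, Atlas), (Alpha, 6, Beta), (Lyra, 6, Atlas), (Lyra, 6, Beta), (Omega, 6, Atlas), (Omega, 6, Beta)}.

{(Alpha, 6, Atlas), (Alpha, 6, Beta), (Lyra, 6, Atlas), (Lyra, 6, Beta), (Omega, 6, Atlas), (Omega, 6, Beta)}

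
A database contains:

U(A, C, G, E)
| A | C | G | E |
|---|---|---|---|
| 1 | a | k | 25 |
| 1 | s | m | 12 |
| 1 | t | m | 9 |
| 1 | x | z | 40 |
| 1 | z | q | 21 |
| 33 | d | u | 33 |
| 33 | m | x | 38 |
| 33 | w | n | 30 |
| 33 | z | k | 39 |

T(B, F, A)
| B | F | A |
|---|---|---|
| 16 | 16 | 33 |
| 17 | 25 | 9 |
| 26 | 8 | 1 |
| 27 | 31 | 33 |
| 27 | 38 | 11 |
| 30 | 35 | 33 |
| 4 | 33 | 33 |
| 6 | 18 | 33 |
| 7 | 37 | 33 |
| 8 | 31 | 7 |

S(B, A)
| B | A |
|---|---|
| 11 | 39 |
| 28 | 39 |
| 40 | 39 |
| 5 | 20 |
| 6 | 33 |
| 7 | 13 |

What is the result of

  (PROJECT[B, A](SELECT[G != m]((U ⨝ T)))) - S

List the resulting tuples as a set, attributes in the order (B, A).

{(16, 33), (26, 1), (27, 33), (30, 33), (4, 33), (7, 33)}

Joining U and T on A yields {(1, a, k, 25, 26, 8), (1, s, m, 12, 26, 8), (1, t, m, 9, 26, 8), (1, x, z, 40, 26, 8), (1, z, q, 21, 26, 8), (33, d, u, 33, 16, 16), (33, d, u, 33, 27, 31), (33, d, u, 33, 30, 35), (33, d, u, 33, 4, 33), (33, d, u, 33, 6, 18), (33, d, u, 33, 7, 37), (33, m, x, 38, 16, 16), (33, m, x, 38, 27, 31), (33, m, x, 38, 30, 35), (33, m, x, 38, 4, 33), (33, m, x, 38, 6, 18), (33, m, x, 38, 7, 37), (33, w, n, 30, 16, 16), (33, w, n, 30, 27, 31), (33, w, n, 30, 30, 35), (33, w, n, 30, 4, 33), (33, w, n, 30, 6, 18), (33, w, n, 30, 7, 37), (33, z, k, 39, 16, 16), (33, z, k, 39, 27, 31), (33, z, k, 39, 30, 35), (33, z, k, 39, 4, 33), (33, z, k, 39, 6, 18), (33, z, k, 39, 7, 37)}.
Apply σ_{G != m}; surviving tuples: {(1, a, k, 25, 26, 8), (1, x, z, 40, 26, 8), (1, z, q, 21, 26, 8), (33, d, u, 33, 16, 16), (33, d, u, 33, 27, 31), (33, d, u, 33, 30, 35), (33, d, u, 33, 4, 33), (33, d, u, 33, 6, 18), (33, d, u, 33, 7, 37), (33, m, x, 38, 16, 16), (33, m, x, 38, 27, 31), (33, m, x, 38, 30, 35), (33, m, x, 38, 4, 33), (33, m, x, 38, 6, 18), (33, m, x, 38, 7, 37), (33, w, n, 30, 16, 16), (33, w, n, 30, 27, 31), (33, w, n, 30, 30, 35), (33, w, n, 30, 4, 33), (33, w, n, 30, 6, 18), (33, w, n, 30, 7, 37), (33, z, k, 39, 16, 16), (33, z, k, 39, 27, 31), (33, z, k, 39, 30, 35), (33, z, k, 39, 4, 33), (33, z, k, 39, 6, 18), (33, z, k, 39, 7, 37)}
Projecting to B, A (20 duplicate(s) eliminated): {(16, 33), (26, 1), (27, 33), (30, 33), (4, 33), (6, 33), (7, 33)}
Difference: {(16, 33), (26, 1), (27, 33), (30, 33), (4, 33), (6, 33), (7, 33)} with {(11, 39), (28, 39), (40, 39), (5, 20), (6, 33), (7, 13)} → {(16, 33), (26, 1), (27, 33), (30, 33), (4, 33), (7, 33)}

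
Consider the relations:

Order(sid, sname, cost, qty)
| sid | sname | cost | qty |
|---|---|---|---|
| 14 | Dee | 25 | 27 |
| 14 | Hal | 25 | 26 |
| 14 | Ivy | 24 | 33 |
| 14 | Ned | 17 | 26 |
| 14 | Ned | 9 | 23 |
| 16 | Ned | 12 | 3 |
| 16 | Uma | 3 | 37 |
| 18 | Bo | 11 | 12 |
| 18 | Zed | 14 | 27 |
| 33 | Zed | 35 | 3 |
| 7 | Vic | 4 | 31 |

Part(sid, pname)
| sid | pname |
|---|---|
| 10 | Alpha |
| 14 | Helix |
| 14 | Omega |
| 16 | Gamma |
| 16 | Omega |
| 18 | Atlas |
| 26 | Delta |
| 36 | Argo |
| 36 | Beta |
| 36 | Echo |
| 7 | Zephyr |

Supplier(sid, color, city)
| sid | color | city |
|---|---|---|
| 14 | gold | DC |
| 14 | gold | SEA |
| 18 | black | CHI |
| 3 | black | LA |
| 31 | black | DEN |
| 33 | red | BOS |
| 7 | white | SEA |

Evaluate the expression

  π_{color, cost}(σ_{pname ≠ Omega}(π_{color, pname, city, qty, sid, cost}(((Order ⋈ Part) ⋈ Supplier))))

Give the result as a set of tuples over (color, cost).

Joining Order and Part on sid yields {(14, Dee, 25, 27, Helix), (14, Dee, 25, 27, Omega), (14, Hal, 25, 26, Helix), (14, Hal, 25, 26, Omega), (14, Ivy, 24, 33, Helix), (14, Ivy, 24, 33, Omega), (14, Ned, 17, 26, Helix), (14, Ned, 17, 26, Omega), (14, Ned, 9, 23, Helix), (14, Ned, 9, 23, Omega), (16, Ned, 12, 3, Gamma), (16, Ned, 12, 3, Omega), (16, Uma, 3, 37, Gamma), (16, Uma, 3, 37, Omega), (18, Bo, 11, 12, Atlas), (18, Zed, 14, 27, Atlas), (7, Vic, 4, 31, Zephyr)}.
Joining (Order ⋈ Part) and Supplier on sid yields {(14, Dee, 25, 27, Helix, gold, DC), (14, Dee, 25, 27, Helix, gold, SEA), (14, Dee, 25, 27, Omega, gold, DC), (14, Dee, 25, 27, Omega, gold, SEA), (14, Hal, 25, 26, Helix, gold, DC), (14, Hal, 25, 26, Helix, gold, SEA), (14, Hal, 25, 26, Omega, gold, DC), (14, Hal, 25, 26, Omega, gold, SEA), (14, Ivy, 24, 33, Helix, gold, DC), (14, Ivy, 24, 33, Helix, gold, SEA), (14, Ivy, 24, 33, Omega, gold, DC), (14, Ivy, 24, 33, Omega, gold, SEA), (14, Ned, 17, 26, Helix, gold, DC), (14, Ned, 17, 26, Helix, gold, SEA), (14, Ned, 17, 26, Omega, gold, DC), (14, Ned, 17, 26, Omega, gold, SEA), (14, Ned, 9, 23, Helix, gold, DC), (14, Ned, 9, 23, Helix, gold, SEA), (14, Ned, 9, 23, Omega, gold, DC), (14, Ned, 9, 23, Omega, gold, SEA), (18, Bo, 11, 12, Atlas, black, CHI), (18, Zed, 14, 27, Atlas, black, CHI), (7, Vic, 4, 31, Zephyr, white, SEA)}.
Projecting to color, pname, city, qty, sid, cost: {(black, Atlas, CHI, 12, 18, 11), (black, Atlas, CHI, 27, 18, 14), (gold, Helix, DC, 23, 14, 9), (gold, Helix, DC, 26, 14, 17), (gold, Helix, DC, 26, 14, 25), (gold, Helix, DC, 27, 14, 25), (gold, Helix, DC, 33, 14, 24), (gold, Helix, SEA, 23, 14, 9), (gold, Helix, SEA, 26, 14, 17), (gold, Helix, SEA, 26, 14, 25), (gold, Helix, SEA, 27, 14, 25), (gold, Helix, SEA, 33, 14, 24), (gold, Omega, DC, 23, 14, 9), (gold, Omega, DC, 26, 14, 17), (gold, Omega, DC, 26, 14, 25), (gold, Omega, DC, 27, 14, 25), (gold, Omega, DC, 33, 14, 24), (gold, Omega, SEA, 23, 14, 9), (gold, Omega, SEA, 26, 14, 17), (gold, Omega, SEA, 26, 14, 25), (gold, Omega, SEA, 27, 14, 25), (gold, Omega, SEA, 33, 14, 24), (white, Zephyr, SEA, 31, 7, 4)}
Selection pname ≠ Omega: {(black, Atlas, CHI, 12, 18, 11), (black, Atlas, CHI, 27, 18, 14), (gold, Helix, DC, 23, 14, 9), (gold, Helix, DC, 26, 14, 17), (gold, Helix, DC, 26, 14, 25), (gold, Helix, DC, 27, 14, 25), (gold, Helix, DC, 33, 14, 24), (gold, Helix, SEA, 23, 14, 9), (gold, Helix, SEA, 26, 14, 17), (gold, Helix, SEA, 26, 14, 25), (gold, Helix, SEA, 27, 14, 25), (gold, Helix, SEA, 33, 14, 24), (white, Zephyr, SEA, 31, 7, 4)}
Projecting to color, cost (6 duplicate(s) eliminated): {(black, 11), (black, 14), (gold, 17), (gold, 24), (gold, 25), (gold, 9), (white, 4)}

{(black, 11), (black, 14), (gold, 17), (gold, 24), (gold, 25), (gold, 9), (white, 4)}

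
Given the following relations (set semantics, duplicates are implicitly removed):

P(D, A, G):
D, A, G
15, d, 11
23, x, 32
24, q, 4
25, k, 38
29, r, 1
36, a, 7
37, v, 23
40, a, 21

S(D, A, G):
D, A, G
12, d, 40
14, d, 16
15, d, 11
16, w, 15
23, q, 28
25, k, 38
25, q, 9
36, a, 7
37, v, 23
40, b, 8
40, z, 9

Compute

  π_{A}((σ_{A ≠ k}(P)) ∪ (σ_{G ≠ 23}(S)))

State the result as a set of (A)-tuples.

{a, b, d, k, q, r, v, w, x, z}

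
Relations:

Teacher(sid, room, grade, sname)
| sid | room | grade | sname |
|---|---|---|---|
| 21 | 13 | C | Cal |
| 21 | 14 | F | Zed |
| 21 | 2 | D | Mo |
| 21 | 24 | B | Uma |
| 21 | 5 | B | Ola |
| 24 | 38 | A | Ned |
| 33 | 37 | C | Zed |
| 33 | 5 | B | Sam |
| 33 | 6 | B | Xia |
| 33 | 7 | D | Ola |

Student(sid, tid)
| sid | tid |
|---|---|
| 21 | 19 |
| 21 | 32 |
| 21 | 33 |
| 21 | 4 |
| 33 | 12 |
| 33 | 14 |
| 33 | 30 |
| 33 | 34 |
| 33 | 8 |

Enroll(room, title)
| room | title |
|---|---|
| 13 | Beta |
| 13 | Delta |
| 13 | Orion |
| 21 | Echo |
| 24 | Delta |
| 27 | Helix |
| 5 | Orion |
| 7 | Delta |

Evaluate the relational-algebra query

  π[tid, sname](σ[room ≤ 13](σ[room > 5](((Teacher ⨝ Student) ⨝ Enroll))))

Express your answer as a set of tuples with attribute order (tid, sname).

{(12, Ola), (14, Ola), (19, Cal), (30, Ola), (32, Cal), (33, Cal), (34, Ola), (4, Cal), (8, Ola)}

Joining Teacher and Student on sid yields {(21, 13, C, Cal, 19), (21, 13, C, Cal, 32), (21, 13, C, Cal, 33), (21, 13, C, Cal, 4), (21, 14, F, Zed, 19), (21, 14, F, Zed, 32), (21, 14, F, Zed, 33), (21, 14, F, Zed, 4), (21, 2, D, Mo, 19), (21, 2, D, Mo, 32), (21, 2, D, Mo, 33), (21, 2, D, Mo, 4), (21, 24, B, Uma, 19), (21, 24, B, Uma, 32), (21, 24, B, Uma, 33), (21, 24, B, Uma, 4), (21, 5, B, Ola, 19), (21, 5, B, Ola, 32), (21, 5, B, Ola, 33), (21, 5, B, Ola, 4), (33, 37, C, Zed, 12), (33, 37, C, Zed, 14), (33, 37, C, Zed, 30), (33, 37, C, Zed, 34), (33, 37, C, Zed, 8), (33, 5, B, Sam, 12), (33, 5, B, Sam, 14), (33, 5, B, Sam, 30), (33, 5, B, Sam, 34), (33, 5, B, Sam, 8), (33, 6, B, Xia, 12), (33, 6, B, Xia, 14), (33, 6, B, Xia, 30), (33, 6, B, Xia, 34), (33, 6, B, Xia, 8), (33, 7, D, Ola, 12), (33, 7, D, Ola, 14), (33, 7, D, Ola, 30), (33, 7, D, Ola, 34), (33, 7, D, Ola, 8)}.
Joining (Teacher ⨝ Student) and Enroll on room yields {(21, 13, C, Cal, 19, Beta), (21, 13, C, Cal, 19, Delta), (21, 13, C, Cal, 19, Orion), (21, 13, C, Cal, 32, Beta), (21, 13, C, Cal, 32, Delta), (21, 13, C, Cal, 32, Orion), (21, 13, C, Cal, 33, Beta), (21, 13, C, Cal, 33, Delta), (21, 13, C, Cal, 33, Orion), (21, 13, C, Cal, 4, Beta), (21, 13, C, Cal, 4, Delta), (21, 13, C, Cal, 4, Orion), (21, 24, B, Uma, 19, Delta), (21, 24, B, Uma, 32, Delta), (21, 24, B, Uma, 33, Delta), (21, 24, B, Uma, 4, Delta), (21, 5, B, Ola, 19, Orion), (21, 5, B, Ola, 32, Orion), (21, 5, B, Ola, 33, Orion), (21, 5, B, Ola, 4, Orion), (33, 5, B, Sam, 12, Orion), (33, 5, B, Sam, 14, Orion), (33, 5, B, Sam, 30, Orion), (33, 5, B, Sam, 34, Orion), (33, 5, B, Sam, 8, Orion), (33, 7, D, Ola, 12, Delta), (33, 7, D, Ola, 14, Delta), (33, 7, D, Ola, 30, Delta), (33, 7, D, Ola, 34, Delta), (33, 7, D, Ola, 8, Delta)}.
Selection room > 5: {(21, 13, C, Cal, 19, Beta), (21, 13, C, Cal, 19, Delta), (21, 13, C, Cal, 19, Orion), (21, 13, C, Cal, 32, Beta), (21, 13, C, Cal, 32, Delta), (21, 13, C, Cal, 32, Orion), (21, 13, C, Cal, 33, Beta), (21, 13, C, Cal, 33, Delta), (21, 13, C, Cal, 33, Orion), (21, 13, C, Cal, 4, Beta), (21, 13, C, Cal, 4, Delta), (21, 13, C, Cal, 4, Orion), (21, 24, B, Uma, 19, Delta), (21, 24, B, Uma, 32, Delta), (21, 24, B, Uma, 33, Delta), (21, 24, B, Uma, 4, Delta), (33, 7, D, Ola, 12, Delta), (33, 7, D, Ola, 14, Delta), (33, 7, D, Ola, 30, Delta), (33, 7, D, Ola, 34, Delta), (33, 7, D, Ola, 8, Delta)}
Selection room ≤ 13: {(21, 13, C, Cal, 19, Beta), (21, 13, C, Cal, 19, Delta), (21, 13, C, Cal, 19, Orion), (21, 13, C, Cal, 32, Beta), (21, 13, C, Cal, 32, Delta), (21, 13, C, Cal, 32, Orion), (21, 13, C, Cal, 33, Beta), (21, 13, C, Cal, 33, Delta), (21, 13, C, Cal, 33, Orion), (21, 13, C, Cal, 4, Beta), (21, 13, C, Cal, 4, Delta), (21, 13, C, Cal, 4, Orion), (33, 7, D, Ola, 12, Delta), (33, 7, D, Ola, 14, Delta), (33, 7, D, Ola, 30, Delta), (33, 7, D, Ola, 34, Delta), (33, 7, D, Ola, 8, Delta)}
π_{tid, sname} gives {(12, Ola), (14, Ola), (19, Cal), (30, Ola), (32, Cal), (33, Cal), (34, Ola), (4, Cal), (8, Ola)} (8 duplicate(s) eliminated).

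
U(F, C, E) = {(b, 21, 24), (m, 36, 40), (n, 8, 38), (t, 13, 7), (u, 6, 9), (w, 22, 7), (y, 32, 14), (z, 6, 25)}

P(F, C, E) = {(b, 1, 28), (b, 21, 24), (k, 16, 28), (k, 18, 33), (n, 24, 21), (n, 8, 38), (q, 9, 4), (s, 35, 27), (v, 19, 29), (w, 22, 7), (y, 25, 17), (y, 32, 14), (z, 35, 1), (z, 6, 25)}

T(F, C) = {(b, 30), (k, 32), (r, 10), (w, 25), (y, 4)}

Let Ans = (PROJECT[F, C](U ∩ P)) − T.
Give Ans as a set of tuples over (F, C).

Set intersection of the two operands is {(b, 21, 24), (n, 8, 38), (w, 22, 7), (y, 32, 14), (z, 6, 25)}.
π_{F, C} gives {(b, 21), (n, 8), (w, 22), (y, 32), (z, 6)}.
Set difference of the two operands is {(b, 21), (n, 8), (w, 22), (y, 32), (z, 6)}.

{(b, 21), (n, 8), (w, 22), (y, 32), (z, 6)}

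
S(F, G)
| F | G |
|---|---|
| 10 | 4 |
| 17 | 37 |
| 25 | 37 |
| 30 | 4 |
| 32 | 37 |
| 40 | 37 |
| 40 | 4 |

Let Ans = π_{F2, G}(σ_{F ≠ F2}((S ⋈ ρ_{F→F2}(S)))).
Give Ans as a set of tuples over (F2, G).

{(10, 4), (17, 37), (25, 37), (30, 4), (32, 37), (40, 37), (40, 4)}

ρ[F→F2]: schema becomes (F2, G); tuples unchanged.
Natural join on G: {(10, 4, 10), (10, 4, 30), (10, 4, 40), (17, 37, 17), (17, 37, 25), (17, 37, 32), (17, 37, 40), (25, 37, 17), (25, 37, 25), (25, 37, 32), (25, 37, 40), (30, 4, 10), (30, 4, 30), (30, 4, 40), (32, 37, 17), (32, 37, 25), (32, 37, 32), (32, 37, 40), (40, 37, 17), (40, 37, 25), (40, 37, 32), (40, 37, 40), (40, 4, 10), (40, 4, 30), (40, 4, 40)}
σ[F ≠ F2]: keep tuples satisfying F ≠ F2 → {(10, 4, 30), (10, 4, 40), (17, 37, 25), (17, 37, 32), (17, 37, 40), (25, 37, 17), (25, 37, 32), (25, 37, 40), (30, 4, 10), (30, 4, 40), (32, 37, 17), (32, 37, 25), (32, 37, 40), (40, 37, 17), (40, 37, 25), (40, 37, 32), (40, 4, 10), (40, 4, 30)}
Keep only column(s) F2, G (11 duplicate(s) eliminated): {(10, 4), (17, 37), (25, 37), (30, 4), (32, 37), (40, 37), (40, 4)}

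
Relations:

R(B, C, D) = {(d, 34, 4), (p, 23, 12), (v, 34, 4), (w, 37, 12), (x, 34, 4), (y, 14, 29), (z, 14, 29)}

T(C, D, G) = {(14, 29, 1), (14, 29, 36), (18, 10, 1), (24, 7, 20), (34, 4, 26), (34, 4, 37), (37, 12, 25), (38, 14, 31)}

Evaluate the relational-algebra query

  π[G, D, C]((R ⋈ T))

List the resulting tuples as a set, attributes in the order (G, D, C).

R ⋈ T (natural join on C, D): {(d, 34, 4, 26), (d, 34, 4, 37), (v, 34, 4, 26), (v, 34, 4, 37), (w, 37, 12, 25), (x, 34, 4, 26), (x, 34, 4, 37), (y, 14, 29, 1), (y, 14, 29, 36), (z, 14, 29, 1), (z, 14, 29, 36)}
π_{G, D, C} gives {(1, 29, 14), (25, 12, 37), (26, 4, 34), (36, 29, 14), (37, 4, 34)} (6 duplicate(s) eliminated).

{(1, 29, 14), (25, 12, 37), (26, 4, 34), (36, 29, 14), (37, 4, 34)}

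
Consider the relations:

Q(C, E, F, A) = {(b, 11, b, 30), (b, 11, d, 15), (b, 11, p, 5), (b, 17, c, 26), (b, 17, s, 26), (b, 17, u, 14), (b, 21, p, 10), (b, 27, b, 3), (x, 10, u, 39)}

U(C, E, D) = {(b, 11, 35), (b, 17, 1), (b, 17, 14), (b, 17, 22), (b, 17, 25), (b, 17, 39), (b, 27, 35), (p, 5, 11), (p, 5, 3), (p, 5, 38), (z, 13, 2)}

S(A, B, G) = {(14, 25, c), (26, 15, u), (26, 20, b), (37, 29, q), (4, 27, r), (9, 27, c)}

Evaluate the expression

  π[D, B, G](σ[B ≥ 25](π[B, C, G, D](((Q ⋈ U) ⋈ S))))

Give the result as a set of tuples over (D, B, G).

{(1, 25, c), (14, 25, c), (22, 25, c), (25, 25, c), (39, 25, c)}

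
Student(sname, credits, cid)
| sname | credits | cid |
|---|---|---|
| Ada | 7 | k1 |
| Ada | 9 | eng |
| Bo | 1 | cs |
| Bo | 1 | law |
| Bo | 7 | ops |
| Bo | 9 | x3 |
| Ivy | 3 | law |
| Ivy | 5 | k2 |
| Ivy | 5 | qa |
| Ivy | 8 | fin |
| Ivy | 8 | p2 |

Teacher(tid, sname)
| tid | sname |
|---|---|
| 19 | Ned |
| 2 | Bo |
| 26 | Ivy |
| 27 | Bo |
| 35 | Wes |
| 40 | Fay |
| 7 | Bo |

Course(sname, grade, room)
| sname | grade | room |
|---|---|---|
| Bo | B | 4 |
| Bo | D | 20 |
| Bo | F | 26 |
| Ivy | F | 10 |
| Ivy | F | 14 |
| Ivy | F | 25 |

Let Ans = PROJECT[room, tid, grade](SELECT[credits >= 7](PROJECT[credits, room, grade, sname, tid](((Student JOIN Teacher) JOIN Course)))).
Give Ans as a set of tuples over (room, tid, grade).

{(10, 26, F), (14, 26, F), (20, 2, D), (20, 27, D), (20, 7, D), (25, 26, F), (26, 2, F), (26, 27, F), (26, 7, F), (4, 2, B), (4, 27, B), (4, 7, B)}

Natural join on sname: {(Bo, 1, cs, 2), (Bo, 1, cs, 27), (Bo, 1, cs, 7), (Bo, 1, law, 2), (Bo, 1, law, 27), (Bo, 1, law, 7), (Bo, 7, ops, 2), (Bo, 7, ops, 27), (Bo, 7, ops, 7), (Bo, 9, x3, 2), (Bo, 9, x3, 27), (Bo, 9, x3, 7), (Ivy, 3, law, 26), (Ivy, 5, k2, 26), (Ivy, 5, qa, 26), (Ivy, 8, fin, 26), (Ivy, 8, p2, 26)}
Natural join on sname: {(Bo, 1, cs, 2, B, 4), (Bo, 1, cs, 2, D, 20), (Bo, 1, cs, 2, F, 26), (Bo, 1, cs, 27, B, 4), (Bo, 1, cs, 27, D, 20), (Bo, 1, cs, 27, F, 26), (Bo, 1, cs, 7, B, 4), (Bo, 1, cs, 7, D, 20), (Bo, 1, cs, 7, F, 26), (Bo, 1, law, 2, B, 4), (Bo, 1, law, 2, D, 20), (Bo, 1, law, 2, F, 26), (Bo, 1, law, 27, B, 4), (Bo, 1, law, 27, D, 20), (Bo, 1, law, 27, F, 26), (Bo, 1, law, 7, B, 4), (Bo, 1, law, 7, D, 20), (Bo, 1, law, 7, F, 26), (Bo, 7, ops, 2, B, 4), (Bo, 7, ops, 2, D, 20), (Bo, 7, ops, 2, F, 26), (Bo, 7, ops, 27, B, 4), (Bo, 7, ops, 27, D, 20), (Bo, 7, ops, 27, F, 26), (Bo, 7, ops, 7, B, 4), (Bo, 7, ops, 7, D, 20), (Bo, 7, ops, 7, F, 26), (Bo, 9, x3, 2, B, 4), (Bo, 9, x3, 2, D, 20), (Bo, 9, x3, 2, F, 26), (Bo, 9, x3, 27, B, 4), (Bo, 9, x3, 27, D, 20), (Bo, 9, x3, 27, F, 26), (Bo, 9, x3, 7, B, 4), (Bo, 9, x3, 7, D, 20), (Bo, 9, x3, 7, F, 26), (Ivy, 3, law, 26, F, 10), (Ivy, 3, law, 26, F, 14), (Ivy, 3, law, 26, F, 25), (Ivy, 5, k2, 26, F, 10), (Ivy, 5, k2, 26, F, 14), (Ivy, 5, k2, 26, F, 25), (Ivy, 5, qa, 26, F, 10), (Ivy, 5, qa, 26, F, 14), (Ivy, 5, qa, 26, F, 25), (Ivy, 8, fin, 26, F, 10), (Ivy, 8, fin, 26, F, 14), (Ivy, 8, fin, 26, F, 25), (Ivy, 8, p2, 26, F, 10), (Ivy, 8, p2, 26, F, 14), (Ivy, 8, p2, 26, F, 25)}
π[credits, room, grade, sname, tid]: project onto (credits, room, grade, sname, tid) (15 duplicate(s) eliminated) → {(1, 20, D, Bo, 2), (1, 20, D, Bo, 27), (1, 20, D, Bo, 7), (1, 26, F, Bo, 2), (1, 26, F, Bo, 27), (1, 26, F, Bo, 7), (1, 4, B, Bo, 2), (1, 4, B, Bo, 27), (1, 4, B, Bo, 7), (3, 10, F, Ivy, 26), (3, 14, F, Ivy, 26), (3, 25, F, Ivy, 26), (5, 10, F, Ivy, 26), (5, 14, F, Ivy, 26), (5, 25, F, Ivy, 26), (7, 20, D, Bo, 2), (7, 20, D, Bo, 27), (7, 20, D, Bo, 7), (7, 26, F, Bo, 2), (7, 26, F, Bo, 27), (7, 26, F, Bo, 7), (7, 4, B, Bo, 2), (7, 4, B, Bo, 27), (7, 4, B, Bo, 7), (8, 10, F, Ivy, 26), (8, 14, F, Ivy, 26), (8, 25, F, Ivy, 26), (9, 20, D, Bo, 2), (9, 20, D, Bo, 27), (9, 20, D, Bo, 7), (9, 26, F, Bo, 2), (9, 26, F, Bo, 27), (9, 26, F, Bo, 7), (9, 4, B, Bo, 2), (9, 4, B, Bo, 27), (9, 4, B, Bo, 7)}
Apply σ_{credits >= 7}; surviving tuples: {(7, 20, D, Bo, 2), (7, 20, D, Bo, 27), (7, 20, D, Bo, 7), (7, 26, F, Bo, 2), (7, 26, F, Bo, 27), (7, 26, F, Bo, 7), (7, 4, B, Bo, 2), (7, 4, B, Bo, 27), (7, 4, B, Bo, 7), (8, 10, F, Ivy, 26), (8, 14, F, Ivy, 26), (8, 25, F, Ivy, 26), (9, 20, D, Bo, 2), (9, 20, D, Bo, 27), (9, 20, D, Bo, 7), (9, 26, F, Bo, 2), (9, 26, F, Bo, 27), (9, 26, F, Bo, 7), (9, 4, B, Bo, 2), (9, 4, B, Bo, 27), (9, 4, B, Bo, 7)}
π[room, tid, grade]: project onto (room, tid, grade) (9 duplicate(s) eliminated) → {(10, 26, F), (14, 26, F), (20, 2, D), (20, 27, D), (20, 7, D), (25, 26, F), (26, 2, F), (26, 27, F), (26, 7, F), (4, 2, B), (4, 27, B), (4, 7, B)}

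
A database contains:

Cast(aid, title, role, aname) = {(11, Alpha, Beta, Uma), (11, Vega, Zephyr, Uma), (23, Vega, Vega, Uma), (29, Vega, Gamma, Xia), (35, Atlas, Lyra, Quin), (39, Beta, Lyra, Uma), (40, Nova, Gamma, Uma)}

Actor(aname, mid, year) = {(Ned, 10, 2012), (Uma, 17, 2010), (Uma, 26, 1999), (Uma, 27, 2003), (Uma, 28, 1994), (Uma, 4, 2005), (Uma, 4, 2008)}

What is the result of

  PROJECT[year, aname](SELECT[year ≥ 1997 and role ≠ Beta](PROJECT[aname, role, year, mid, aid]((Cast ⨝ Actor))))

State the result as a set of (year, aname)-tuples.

Cast ⋈ Actor (natural join on aname): {(11, Alpha, Beta, Uma, 17, 2010), (11, Alpha, Beta, Uma, 26, 1999), (11, Alpha, Beta, Uma, 27, 2003), (11, Alpha, Beta, Uma, 28, 1994), (11, Alpha, Beta, Uma, 4, 2005), (11, Alpha, Beta, Uma, 4, 2008), (11, Vega, Zephyr, Uma, 17, 2010), (11, Vega, Zephyr, Uma, 26, 1999), (11, Vega, Zephyr, Uma, 27, 2003), (11, Vega, Zephyr, Uma, 28, 1994), (11, Vega, Zephyr, Uma, 4, 2005), (11, Vega, Zephyr, Uma, 4, 2008), (23, Vega, Vega, Uma, 17, 2010), (23, Vega, Vega, Uma, 26, 1999), (23, Vega, Vega, Uma, 27, 2003), (23, Vega, Vega, Uma, 28, 1994), (23, Vega, Vega, Uma, 4, 2005), (23, Vega, Vega, Uma, 4, 2008), (39, Beta, Lyra, Uma, 17, 2010), (39, Beta, Lyra, Uma, 26, 1999), (39, Beta, Lyra, Uma, 27, 2003), (39, Beta, Lyra, Uma, 28, 1994), (39, Beta, Lyra, Uma, 4, 2005), (39, Beta, Lyra, Uma, 4, 2008), (40, Nova, Gamma, Uma, 17, 2010), (40, Nova, Gamma, Uma, 26, 1999), (40, Nova, Gamma, Uma, 27, 2003), (40, Nova, Gamma, Uma, 28, 1994), (40, Nova, Gamma, Uma, 4, 2005), (40, Nova, Gamma, Uma, 4, 2008)}
π_{aname, role, year, mid, aid} gives {(Uma, Beta, 1994, 28, 11), (Uma, Beta, 1999, 26, 11), (Uma, Beta, 2003, 27, 11), (Uma, Beta, 2005, 4, 11), (Uma, Beta, 2008, 4, 11), (Uma, Beta, 2010, 17, 11), (Uma, Gamma, 1994, 28, 40), (Uma, Gamma, 1999, 26, 40), (Uma, Gamma, 2003, 27, 40), (Uma, Gamma, 2005, 4, 40), (Uma, Gamma, 2008, 4, 40), (Uma, Gamma, 2010, 17, 40), (Uma, Lyra, 1994, 28, 39), (Uma, Lyra, 1999, 26, 39), (Uma, Lyra, 2003, 27, 39), (Uma, Lyra, 2005, 4, 39), (Uma, Lyra, 2008, 4, 39), (Uma, Lyra, 2010, 17, 39), (Uma, Vega, 1994, 28, 23), (Uma, Vega, 1999, 26, 23), (Uma, Vega, 2003, 27, 23), (Uma, Vega, 2005, 4, 23), (Uma, Vega, 2008, 4, 23), (Uma, Vega, 2010, 17, 23), (Uma, Zephyr, 1994, 28, 11), (Uma, Zephyr, 1999, 26, 11), (Uma, Zephyr, 2003, 27, 11), (Uma, Zephyr, 2005, 4, 11), (Uma, Zephyr, 2008, 4, 11), (Uma, Zephyr, 2010, 17, 11)}.
σ[year ≥ 1997 and role ≠ Beta]: keep tuples satisfying year ≥ 1997 and role ≠ Beta → {(Uma, Gamma, 1999, 26, 40), (Uma, Gamma, 2003, 27, 40), (Uma, Gamma, 2005, 4, 40), (Uma, Gamma, 2008, 4, 40), (Uma, Gamma, 2010, 17, 40), (Uma, Lyra, 1999, 26, 39), (Uma, Lyra, 2003, 27, 39), (Uma, Lyra, 2005, 4, 39), (Uma, Lyra, 2008, 4, 39), (Uma, Lyra, 2010, 17, 39), (Uma, Vega, 1999, 26, 23), (Uma, Vega, 2003, 27, 23), (Uma, Vega, 2005, 4, 23), (Uma, Vega, 2008, 4, 23), (Uma, Vega, 2010, 17, 23), (Uma, Zephyr, 1999, 26, 11), (Uma, Zephyr, 2003, 27, 11), (Uma, Zephyr, 2005, 4, 11), (Uma, Zephyr, 2008, 4, 11), (Uma, Zephyr, 2010, 17, 11)}
π_{year, aname} gives {(1999, Uma), (2003, Uma), (2005, Uma), (2008, Uma), (2010, Uma)} (15 duplicate(s) eliminated).

{(1999, Uma), (2003, Uma), (2005, Uma), (2008, Uma), (2010, Uma)}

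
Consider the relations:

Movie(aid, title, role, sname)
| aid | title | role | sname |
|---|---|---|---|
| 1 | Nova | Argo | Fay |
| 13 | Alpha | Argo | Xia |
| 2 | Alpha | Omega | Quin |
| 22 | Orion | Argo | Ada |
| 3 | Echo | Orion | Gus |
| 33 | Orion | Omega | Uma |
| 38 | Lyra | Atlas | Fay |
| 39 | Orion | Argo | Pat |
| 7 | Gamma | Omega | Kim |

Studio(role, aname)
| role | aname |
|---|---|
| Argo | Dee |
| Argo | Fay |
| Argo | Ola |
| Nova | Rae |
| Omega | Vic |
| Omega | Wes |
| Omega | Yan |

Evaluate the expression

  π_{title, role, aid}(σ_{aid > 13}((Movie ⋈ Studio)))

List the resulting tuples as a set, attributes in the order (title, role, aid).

Natural join on role: {(1, Nova, Argo, Fay, Dee), (1, Nova, Argo, Fay, Fay), (1, Nova, Argo, Fay, Ola), (13, Alpha, Argo, Xia, Dee), (13, Alpha, Argo, Xia, Fay), (13, Alpha, Argo, Xia, Ola), (2, Alpha, Omega, Quin, Vic), (2, Alpha, Omega, Quin, Wes), (2, Alpha, Omega, Quin, Yan), (22, Orion, Argo, Ada, Dee), (22, Orion, Argo, Ada, Fay), (22, Orion, Argo, Ada, Ola), (33, Orion, Omega, Uma, Vic), (33, Orion, Omega, Uma, Wes), (33, Orion, Omega, Uma, Yan), (39, Orion, Argo, Pat, Dee), (39, Orion, Argo, Pat, Fay), (39, Orion, Argo, Pat, Ola), (7, Gamma, Omega, Kim, Vic), (7, Gamma, Omega, Kim, Wes), (7, Gamma, Omega, Kim, Yan)}
σ[aid > 13]: keep tuples satisfying aid > 13 → {(22, Orion, Argo, Ada, Dee), (22, Orion, Argo, Ada, Fay), (22, Orion, Argo, Ada, Ola), (33, Orion, Omega, Uma, Vic), (33, Orion, Omega, Uma, Wes), (33, Orion, Omega, Uma, Yan), (39, Orion, Argo, Pat, Dee), (39, Orion, Argo, Pat, Fay), (39, Orion, Argo, Pat, Ola)}
Keep only column(s) title, role, aid (6 duplicate(s) eliminated): {(Orion, Argo, 22), (Orion, Argo, 39), (Orion, Omega, 33)}

{(Orion, Argo, 22), (Orion, Argo, 39), (Orion, Omega, 33)}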